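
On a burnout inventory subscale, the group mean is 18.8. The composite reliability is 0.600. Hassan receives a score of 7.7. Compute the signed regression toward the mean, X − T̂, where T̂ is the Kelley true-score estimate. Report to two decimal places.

-4.44

T̂ = 0.600(7.7) + 0.400(18.8) = 4.6200 + 7.5200 = 12.1400 → 12.140
X − T̂ = 7.7 − 12.140 = -4.440 → -4.44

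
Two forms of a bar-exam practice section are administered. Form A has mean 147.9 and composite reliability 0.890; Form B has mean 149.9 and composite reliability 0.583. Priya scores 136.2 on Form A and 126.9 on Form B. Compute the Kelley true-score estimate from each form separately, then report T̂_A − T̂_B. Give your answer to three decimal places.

0.996

T̂_A = 0.890(136.2) + 0.110(147.9) = 137.48700
T̂_B = 0.583(126.9) + 0.417(149.9) = 136.49100
T̂_A − T̂_B = 0.99600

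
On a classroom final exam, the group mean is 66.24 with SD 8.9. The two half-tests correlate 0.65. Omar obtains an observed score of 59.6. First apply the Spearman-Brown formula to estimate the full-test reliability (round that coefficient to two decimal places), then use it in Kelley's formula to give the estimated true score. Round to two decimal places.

60.99

Spearman-Brown: ρ = 2r/(1 + r) = 2(0.65)/(1 + 0.65) = 1.300/1.65 = 0.7879 → 0.79
T̂ = 0.79(59.6) + 0.21(66.24) = 47.084 + 13.9104 = 60.994 → 60.99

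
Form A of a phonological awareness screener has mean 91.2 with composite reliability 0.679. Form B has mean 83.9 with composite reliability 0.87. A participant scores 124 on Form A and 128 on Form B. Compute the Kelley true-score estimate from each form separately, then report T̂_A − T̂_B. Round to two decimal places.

T̂_A = 0.679(124) + 0.321(91.2) = 113.4712
T̂_B = 0.87(128) + 0.13(83.9) = 122.2670
T̂_A − T̂_B = -8.7958

-8.80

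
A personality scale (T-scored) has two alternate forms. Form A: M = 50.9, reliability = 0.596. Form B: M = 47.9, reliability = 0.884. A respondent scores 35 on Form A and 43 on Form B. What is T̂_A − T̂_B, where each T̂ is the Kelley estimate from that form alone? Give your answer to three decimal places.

T̂_A = 0.596(35) + 0.404(50.9) = 41.42360
T̂_B = 0.884(43) + 0.116(47.9) = 43.56840
T̂_A − T̂_B = -2.14480

-2.145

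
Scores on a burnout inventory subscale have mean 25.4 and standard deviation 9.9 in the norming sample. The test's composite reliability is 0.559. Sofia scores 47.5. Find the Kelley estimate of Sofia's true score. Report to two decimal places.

37.75

T̂ = 0.559(47.5) + 0.441(25.4) = 26.5525 + 11.2014 = 37.754 → 37.75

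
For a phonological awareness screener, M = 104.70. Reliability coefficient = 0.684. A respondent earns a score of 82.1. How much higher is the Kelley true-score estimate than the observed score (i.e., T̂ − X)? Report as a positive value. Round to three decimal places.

Kelley's formula gives T̂ = 0.684·82.1 + 0.316·104.70 = 56.1564 + 33.08520 = 89.24160.
T̂ − X = 89.2416 − 82.1 = 7.1416 → 7.142

7.142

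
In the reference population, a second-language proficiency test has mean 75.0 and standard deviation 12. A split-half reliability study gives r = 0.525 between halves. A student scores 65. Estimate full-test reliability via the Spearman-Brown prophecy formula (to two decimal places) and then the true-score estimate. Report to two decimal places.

Spearman-Brown: ρ = 2r/(1 + r) = 2(0.525)/(1 + 0.525) = 1.0500/1.525 = 0.6885 → 0.69
T̂ = ρX + (1 − ρ)μ
  = 0.69 × 65 + 0.31 × 75.0
  = 44.85 + 23.250
  = 68.100
  ≈ 68.10

68.10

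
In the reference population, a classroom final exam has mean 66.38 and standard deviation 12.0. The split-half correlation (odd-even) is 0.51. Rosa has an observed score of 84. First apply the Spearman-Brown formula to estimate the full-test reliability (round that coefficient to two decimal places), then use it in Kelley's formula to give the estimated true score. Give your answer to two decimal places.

78.36

Spearman-Brown: ρ = 2r/(1 + r) = 2(0.51)/(1 + 0.51) = 1.020/1.51 = 0.6755 → 0.68
T̂ = ρX + (1 − ρ)μ
  = 0.68 × 84 + 0.32 × 66.38
  = 57.12 + 21.2416
  = 78.362
  ≈ 78.36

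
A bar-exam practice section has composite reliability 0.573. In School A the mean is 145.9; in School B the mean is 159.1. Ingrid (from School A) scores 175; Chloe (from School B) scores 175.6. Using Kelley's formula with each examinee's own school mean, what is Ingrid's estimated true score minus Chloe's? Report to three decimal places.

T̂_Ingrid = 0.573(175) + 0.427(145.9) = 162.57430
T̂_Chloe = 0.573(175.6) + 0.427(159.1) = 168.55450
Difference = 162.57430 − 168.55450 = -5.98020

-5.980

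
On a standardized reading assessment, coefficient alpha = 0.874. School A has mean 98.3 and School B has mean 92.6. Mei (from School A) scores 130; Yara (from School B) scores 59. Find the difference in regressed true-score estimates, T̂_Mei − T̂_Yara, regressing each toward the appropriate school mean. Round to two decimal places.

62.77

T̂_Mei = 0.874(130) + 0.126(98.3) = 126.0058
T̂_Yara = 0.874(59) + 0.126(92.6) = 63.2336
Difference = 126.0058 − 63.2336 = 62.7722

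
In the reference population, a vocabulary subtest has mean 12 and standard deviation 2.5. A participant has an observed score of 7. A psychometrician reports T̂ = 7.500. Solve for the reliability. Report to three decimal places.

T̂ = ρX + (1 − ρ)μ  ⇒  T̂ − μ = ρ(X − μ)
ρ = (T̂ − μ)/(X − μ) = (7.500 − 12) / (7 − 12) = -4.500 / -5.0 = 0.90000

0.900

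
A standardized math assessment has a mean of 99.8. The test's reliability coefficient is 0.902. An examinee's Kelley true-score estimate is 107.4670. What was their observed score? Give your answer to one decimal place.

108.3

T̂ = ρX + (1 − ρ)μ  ⇒  X = (T̂ − (1 − ρ)μ) / ρ
X = (107.4670 − 0.098 × 99.8) / 0.902 = (107.4670 − 9.7804) / 0.902 = 97.6866 / 0.902 = 108.300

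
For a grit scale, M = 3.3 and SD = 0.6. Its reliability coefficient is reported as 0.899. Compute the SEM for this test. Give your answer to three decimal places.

SEM = SD · √(1 − ρ) = 0.6 × √0.101 = 0.6 × 0.3178 = 0.1907

0.191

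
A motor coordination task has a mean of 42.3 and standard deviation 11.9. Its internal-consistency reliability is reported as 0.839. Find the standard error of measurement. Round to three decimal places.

SEM = SD · √(1 − ρ) = 11.9 × √0.161 = 11.9 × 0.4012 = 4.7749

4.775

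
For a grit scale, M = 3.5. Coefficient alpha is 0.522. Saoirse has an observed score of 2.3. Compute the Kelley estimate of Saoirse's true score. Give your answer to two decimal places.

2.87

Weight the observed score by reliability and the mean by (1 − reliability): T̂ = 0.522·2.3 + 0.478·3.5 = 1.2006 + 1.6730 = 2.874.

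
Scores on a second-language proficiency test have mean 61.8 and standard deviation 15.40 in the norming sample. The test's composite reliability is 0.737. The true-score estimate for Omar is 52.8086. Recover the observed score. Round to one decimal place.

49.6

T̂ = ρX + (1 − ρ)μ  ⇒  X = (T̂ − (1 − ρ)μ) / ρ
X = (52.8086 − 0.263 × 61.8) / 0.737 = (52.8086 − 16.2534) / 0.737 = 36.5552 / 0.737 = 49.600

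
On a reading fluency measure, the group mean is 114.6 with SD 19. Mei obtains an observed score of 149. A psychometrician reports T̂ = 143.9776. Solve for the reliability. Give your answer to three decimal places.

T̂ = ρX + (1 − ρ)μ  ⇒  T̂ − μ = ρ(X − μ)
ρ = (T̂ − μ)/(X − μ) = (143.9776 − 114.6) / (149 − 114.6) = 29.3776 / 34.4 = 0.85400

0.854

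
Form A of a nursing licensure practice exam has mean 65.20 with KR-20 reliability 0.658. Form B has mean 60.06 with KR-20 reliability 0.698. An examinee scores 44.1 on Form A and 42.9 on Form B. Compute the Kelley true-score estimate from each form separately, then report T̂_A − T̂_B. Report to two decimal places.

3.23

T̂_A = 0.658(44.1) + 0.342(65.20) = 51.3162
T̂_B = 0.698(42.9) + 0.302(60.06) = 48.0823
T̂_A − T̂_B = 3.2339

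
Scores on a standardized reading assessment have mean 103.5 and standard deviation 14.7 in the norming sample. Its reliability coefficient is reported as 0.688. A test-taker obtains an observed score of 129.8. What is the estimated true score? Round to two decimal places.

121.59

T̂ = 0.688(129.8) + 0.312(103.5) = 89.3024 + 32.2920 = 121.594 → 121.59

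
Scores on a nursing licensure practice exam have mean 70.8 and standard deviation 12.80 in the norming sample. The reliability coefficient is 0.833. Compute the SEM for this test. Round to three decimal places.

SEM = SD · √(1 − ρ) = 12.80 × √0.167 = 12.80 × 0.4087 = 5.2308

5.231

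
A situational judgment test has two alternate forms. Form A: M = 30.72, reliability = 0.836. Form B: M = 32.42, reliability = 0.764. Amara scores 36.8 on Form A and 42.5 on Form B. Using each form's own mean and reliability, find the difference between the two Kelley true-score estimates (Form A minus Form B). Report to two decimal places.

T̂_A = 0.836(36.8) + 0.164(30.72) = 35.8029
T̂_B = 0.764(42.5) + 0.236(32.42) = 40.1211
T̂_A − T̂_B = -4.3182

-4.32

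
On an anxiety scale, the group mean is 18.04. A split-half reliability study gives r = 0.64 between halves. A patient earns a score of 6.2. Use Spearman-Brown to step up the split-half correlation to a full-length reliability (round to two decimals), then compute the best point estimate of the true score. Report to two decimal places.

Spearman-Brown: ρ = 2r/(1 + r) = 2(0.64)/(1 + 0.64) = 1.280/1.64 = 0.7805 → 0.78
T̂ = ρX + (1 − ρ)μ
  = 0.78 × 6.2 + 0.22 × 18.04
  = 4.836 + 3.9688
  = 8.805
  ≈ 8.80

8.80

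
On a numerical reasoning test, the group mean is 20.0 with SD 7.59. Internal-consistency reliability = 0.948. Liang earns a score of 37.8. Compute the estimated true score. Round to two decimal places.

36.87

Regress the observed score toward the mean by the unreliability: T̂ = 0.948·37.8 + 0.052·20.0 = 35.8344 + 1.0400 = 36.874.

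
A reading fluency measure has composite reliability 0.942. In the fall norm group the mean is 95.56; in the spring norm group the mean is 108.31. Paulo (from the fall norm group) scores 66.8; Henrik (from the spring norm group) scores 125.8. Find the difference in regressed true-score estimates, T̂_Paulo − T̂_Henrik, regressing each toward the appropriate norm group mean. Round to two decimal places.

-56.32

T̂_Paulo = 0.942(66.8) + 0.058(95.56) = 68.4681
T̂_Henrik = 0.942(125.8) + 0.058(108.31) = 124.7856
Difference = 68.4681 − 124.7856 = -56.3175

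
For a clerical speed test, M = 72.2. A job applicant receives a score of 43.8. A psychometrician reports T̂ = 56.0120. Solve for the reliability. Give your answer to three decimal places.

0.570

T̂ = ρX + (1 − ρ)μ  ⇒  T̂ − μ = ρ(X − μ)
ρ = (T̂ − μ)/(X − μ) = (56.0120 − 72.2) / (43.8 − 72.2) = -16.1880 / -28.4 = 0.57000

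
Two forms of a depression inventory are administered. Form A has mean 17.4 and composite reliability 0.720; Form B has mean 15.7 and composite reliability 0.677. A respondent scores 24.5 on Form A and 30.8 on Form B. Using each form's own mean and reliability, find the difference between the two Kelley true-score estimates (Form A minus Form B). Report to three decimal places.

-3.411

T̂_A = 0.720(24.5) + 0.280(17.4) = 22.51200
T̂_B = 0.677(30.8) + 0.323(15.7) = 25.92270
T̂_A − T̂_B = -3.41070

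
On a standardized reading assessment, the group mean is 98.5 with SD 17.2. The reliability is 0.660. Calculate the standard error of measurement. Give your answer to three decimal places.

10.029

SEM = SD · √(1 − ρ) = 17.2 × √0.340 = 17.2 × 0.5831 = 10.0292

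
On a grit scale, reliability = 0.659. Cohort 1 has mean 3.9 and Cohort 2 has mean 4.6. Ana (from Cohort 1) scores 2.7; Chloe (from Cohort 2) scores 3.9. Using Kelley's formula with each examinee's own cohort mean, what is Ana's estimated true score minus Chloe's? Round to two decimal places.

T̂_Ana = 0.659(2.7) + 0.341(3.9) = 3.1092
T̂_Chloe = 0.659(3.9) + 0.341(4.6) = 4.1387
Difference = 3.1092 − 4.1387 = -1.0295

-1.03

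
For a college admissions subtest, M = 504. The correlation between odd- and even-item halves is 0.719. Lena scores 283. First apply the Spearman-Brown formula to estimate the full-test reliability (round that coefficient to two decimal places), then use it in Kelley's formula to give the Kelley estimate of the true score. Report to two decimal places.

Spearman-Brown: ρ = 2r/(1 + r) = 2(0.719)/(1 + 0.719) = 1.4380/1.719 = 0.8365 → 0.84
Regress the observed score toward the mean by the unreliability: T̂ = 0.84·283 + 0.16·504 = 237.72 + 80.64 = 318.360.

318.36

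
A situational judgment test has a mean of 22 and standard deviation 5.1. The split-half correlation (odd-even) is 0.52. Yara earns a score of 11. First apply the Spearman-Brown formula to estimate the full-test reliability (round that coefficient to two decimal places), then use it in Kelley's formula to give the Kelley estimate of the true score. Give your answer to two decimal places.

Spearman-Brown: ρ = 2r/(1 + r) = 2(0.52)/(1 + 0.52) = 1.040/1.52 = 0.6842 → 0.68
T̂ = 0.68(11) + 0.32(22) = 7.48 + 7.04 = 14.520 → 14.52

14.52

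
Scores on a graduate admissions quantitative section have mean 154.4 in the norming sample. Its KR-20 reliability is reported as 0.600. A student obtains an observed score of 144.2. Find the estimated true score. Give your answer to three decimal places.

148.280

T̂ = ρX + (1 − ρ)μ
  = 0.600 × 144.2 + 0.400 × 154.4
  = 86.5200 + 61.7600
  = 148.2800
  ≈ 148.280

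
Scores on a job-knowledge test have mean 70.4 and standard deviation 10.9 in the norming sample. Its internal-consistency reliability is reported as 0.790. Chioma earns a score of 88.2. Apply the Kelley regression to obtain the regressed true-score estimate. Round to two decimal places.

84.46

T̂ = 0.790(88.2) + 0.210(70.4) = 69.6780 + 14.7840 = 84.462 → 84.46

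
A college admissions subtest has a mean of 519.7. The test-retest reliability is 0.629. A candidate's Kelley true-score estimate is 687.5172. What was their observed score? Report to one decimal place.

786.5

T̂ = ρX + (1 − ρ)μ  ⇒  X = (T̂ − (1 − ρ)μ) / ρ
X = (687.5172 − 0.371 × 519.7) / 0.629 = (687.5172 − 192.8087) / 0.629 = 494.7085 / 0.629 = 786.500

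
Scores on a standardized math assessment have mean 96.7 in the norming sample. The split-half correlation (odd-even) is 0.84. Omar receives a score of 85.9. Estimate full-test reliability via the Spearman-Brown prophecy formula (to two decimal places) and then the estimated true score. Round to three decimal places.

Spearman-Brown: ρ = 2r/(1 + r) = 2(0.84)/(1 + 0.84) = 1.680/1.84 = 0.9130 → 0.91
T̂ = 0.91(85.9) + 0.09(96.7) = 78.169 + 8.703 = 86.8720 → 86.872

86.872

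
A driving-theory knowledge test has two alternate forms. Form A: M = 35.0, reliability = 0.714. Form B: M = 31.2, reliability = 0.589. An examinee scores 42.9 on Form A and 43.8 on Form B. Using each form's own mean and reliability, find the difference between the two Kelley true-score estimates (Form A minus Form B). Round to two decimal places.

2.02

T̂_A = 0.714(42.9) + 0.286(35.0) = 40.6406
T̂_B = 0.589(43.8) + 0.411(31.2) = 38.6214
T̂_A − T̂_B = 2.0192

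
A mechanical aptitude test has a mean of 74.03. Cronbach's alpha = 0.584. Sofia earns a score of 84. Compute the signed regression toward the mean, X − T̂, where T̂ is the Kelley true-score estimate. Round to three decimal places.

4.148

T̂ = 0.584(84) + 0.416(74.03) = 49.056 + 30.79648 = 79.85248 → 79.8525
X − T̂ = 84 − 79.8525 = 4.1475 → 4.148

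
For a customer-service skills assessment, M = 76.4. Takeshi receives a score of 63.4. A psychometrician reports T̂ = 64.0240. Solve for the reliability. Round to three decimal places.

0.952

T̂ = ρX + (1 − ρ)μ  ⇒  T̂ − μ = ρ(X − μ)
ρ = (T̂ − μ)/(X − μ) = (64.0240 − 76.4) / (63.4 − 76.4) = -12.3760 / -13.0 = 0.95200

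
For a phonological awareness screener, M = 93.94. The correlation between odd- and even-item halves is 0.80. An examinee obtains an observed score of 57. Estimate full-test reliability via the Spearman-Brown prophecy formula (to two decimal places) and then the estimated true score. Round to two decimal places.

61.06

Spearman-Brown: ρ = 2r/(1 + r) = 2(0.80)/(1 + 0.80) = 1.600/1.80 = 0.8889 → 0.89
T̂ = ρX + (1 − ρ)μ
  = 0.89 × 57 + 0.11 × 93.94
  = 50.73 + 10.3334
  = 61.063
  ≈ 61.06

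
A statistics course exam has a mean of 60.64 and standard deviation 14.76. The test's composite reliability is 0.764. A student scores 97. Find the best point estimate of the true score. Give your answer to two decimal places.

Regress the observed score toward the mean by the unreliability: T̂ = 0.764·97 + 0.236·60.64 = 74.108 + 14.31104 = 88.419.

88.42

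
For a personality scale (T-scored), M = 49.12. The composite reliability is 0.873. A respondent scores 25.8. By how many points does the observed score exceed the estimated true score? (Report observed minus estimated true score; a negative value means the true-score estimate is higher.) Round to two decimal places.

T̂ = 0.873(25.8) + 0.127(49.12) = 22.5234 + 6.23824 = 28.7616 → 28.762
X − T̂ = 25.8 − 28.762 = -2.962 → -2.96

-2.96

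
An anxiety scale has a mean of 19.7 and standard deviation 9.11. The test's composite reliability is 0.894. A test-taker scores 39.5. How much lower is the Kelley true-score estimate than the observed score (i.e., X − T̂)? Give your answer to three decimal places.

2.099

T̂ = ρX + (1 − ρ)μ
  = 0.894 × 39.5 + 0.106 × 19.7
  = 35.3130 + 2.0882
  = 37.40120
  ≈ 37.4012
X − T̂ = 39.5 − 37.4012 = 2.0988 → 2.099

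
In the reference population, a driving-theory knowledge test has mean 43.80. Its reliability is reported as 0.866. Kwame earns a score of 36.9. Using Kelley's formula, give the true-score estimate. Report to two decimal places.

37.82

T̂ = ρX + (1 − ρ)μ
  = 0.866 × 36.9 + 0.134 × 43.80
  = 31.9554 + 5.86920
  = 37.825
  ≈ 37.82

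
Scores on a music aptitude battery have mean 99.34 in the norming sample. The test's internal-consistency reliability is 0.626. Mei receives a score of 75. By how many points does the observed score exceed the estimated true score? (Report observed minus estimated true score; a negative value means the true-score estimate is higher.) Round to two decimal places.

-9.10

Regress the observed score toward the mean by the unreliability: T̂ = 0.626·75 + 0.374·99.34 = 46.950 + 37.15316 = 84.1032.
X − T̂ = 75 − 84.103 = -9.103 → -9.10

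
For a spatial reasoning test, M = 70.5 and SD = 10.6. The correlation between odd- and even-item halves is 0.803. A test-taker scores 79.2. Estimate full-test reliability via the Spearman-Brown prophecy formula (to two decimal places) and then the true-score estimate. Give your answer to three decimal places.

78.243

Spearman-Brown: ρ = 2r/(1 + r) = 2(0.803)/(1 + 0.803) = 1.6060/1.803 = 0.8907 → 0.89
Regress the observed score toward the mean by the unreliability: T̂ = 0.89·79.2 + 0.11·70.5 = 70.488 + 7.755 = 78.2430.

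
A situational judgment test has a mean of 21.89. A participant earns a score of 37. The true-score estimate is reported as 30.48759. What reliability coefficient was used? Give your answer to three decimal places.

T̂ = ρX + (1 − ρ)μ  ⇒  T̂ − μ = ρ(X − μ)
ρ = (T̂ − μ)/(X − μ) = (30.48759 − 21.89) / (37 − 21.89) = 8.59759 / 15.11 = 0.56900

0.569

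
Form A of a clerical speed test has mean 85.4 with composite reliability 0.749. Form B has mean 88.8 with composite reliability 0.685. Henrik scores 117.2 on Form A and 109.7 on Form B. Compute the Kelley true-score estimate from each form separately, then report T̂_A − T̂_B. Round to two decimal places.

6.10

T̂_A = 0.749(117.2) + 0.251(85.4) = 109.2182
T̂_B = 0.685(109.7) + 0.315(88.8) = 103.1165
T̂_A − T̂_B = 6.1017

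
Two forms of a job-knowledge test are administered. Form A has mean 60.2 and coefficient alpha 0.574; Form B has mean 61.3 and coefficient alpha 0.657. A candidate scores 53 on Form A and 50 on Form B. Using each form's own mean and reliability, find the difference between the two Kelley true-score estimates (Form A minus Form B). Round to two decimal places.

T̂_A = 0.574(53) + 0.426(60.2) = 56.0672
T̂_B = 0.657(50) + 0.343(61.3) = 53.8759
T̂_A − T̂_B = 2.1913

2.19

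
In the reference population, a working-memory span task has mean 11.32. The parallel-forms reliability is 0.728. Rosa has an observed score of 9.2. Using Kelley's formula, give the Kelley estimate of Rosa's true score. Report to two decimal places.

Weight the observed score by reliability and the mean by (1 − reliability): T̂ = 0.728·9.2 + 0.272·11.32 = 6.6976 + 3.07904 = 9.777.

9.78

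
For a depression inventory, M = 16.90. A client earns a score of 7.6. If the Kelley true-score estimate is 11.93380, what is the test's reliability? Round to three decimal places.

0.534

T̂ = ρX + (1 − ρ)μ  ⇒  T̂ − μ = ρ(X − μ)
ρ = (T̂ − μ)/(X − μ) = (11.93380 − 16.90) / (7.6 − 16.90) = -4.96620 / -9.30 = 0.53400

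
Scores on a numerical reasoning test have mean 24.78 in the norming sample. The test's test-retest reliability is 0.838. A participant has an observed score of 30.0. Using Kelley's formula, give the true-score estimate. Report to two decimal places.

29.15

T̂ = 0.838(30.0) + 0.162(24.78) = 25.1400 + 4.01436 = 29.154 → 29.15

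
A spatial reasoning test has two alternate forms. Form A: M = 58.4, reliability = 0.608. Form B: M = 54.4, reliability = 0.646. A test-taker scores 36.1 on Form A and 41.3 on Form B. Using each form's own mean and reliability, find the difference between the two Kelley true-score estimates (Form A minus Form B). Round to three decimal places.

T̂_A = 0.608(36.1) + 0.392(58.4) = 44.84160
T̂_B = 0.646(41.3) + 0.354(54.4) = 45.93740
T̂_A − T̂_B = -1.09580

-1.096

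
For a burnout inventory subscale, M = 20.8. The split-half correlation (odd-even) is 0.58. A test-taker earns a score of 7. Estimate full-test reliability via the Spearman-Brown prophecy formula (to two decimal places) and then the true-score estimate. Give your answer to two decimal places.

Spearman-Brown: ρ = 2r/(1 + r) = 2(0.58)/(1 + 0.58) = 1.160/1.58 = 0.7342 → 0.73
T̂ = 0.73(7) + 0.27(20.8) = 5.11 + 5.616 = 10.726 → 10.73

10.73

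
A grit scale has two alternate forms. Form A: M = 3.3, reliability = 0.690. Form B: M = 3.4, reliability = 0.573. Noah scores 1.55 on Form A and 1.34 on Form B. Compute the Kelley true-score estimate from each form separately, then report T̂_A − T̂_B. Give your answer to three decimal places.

T̂_A = 0.690(1.55) + 0.310(3.3) = 2.09250
T̂_B = 0.573(1.34) + 0.427(3.4) = 2.21962
T̂_A − T̂_B = -0.12712

-0.127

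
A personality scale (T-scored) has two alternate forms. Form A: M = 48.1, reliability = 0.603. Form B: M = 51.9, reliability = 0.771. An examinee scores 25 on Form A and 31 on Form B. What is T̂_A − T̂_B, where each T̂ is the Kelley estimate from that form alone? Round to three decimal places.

-1.615

T̂_A = 0.603(25) + 0.397(48.1) = 34.17070
T̂_B = 0.771(31) + 0.229(51.9) = 35.78610
T̂_A − T̂_B = -1.61540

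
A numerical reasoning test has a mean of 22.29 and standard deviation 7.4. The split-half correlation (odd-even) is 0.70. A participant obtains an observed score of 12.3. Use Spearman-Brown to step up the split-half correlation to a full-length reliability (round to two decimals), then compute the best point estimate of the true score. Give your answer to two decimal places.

14.10

Spearman-Brown: ρ = 2r/(1 + r) = 2(0.70)/(1 + 0.70) = 1.400/1.70 = 0.8235 → 0.82
T̂ = ρX + (1 − ρ)μ
  = 0.82 × 12.3 + 0.18 × 22.29
  = 10.086 + 4.0122
  = 14.098
  ≈ 14.10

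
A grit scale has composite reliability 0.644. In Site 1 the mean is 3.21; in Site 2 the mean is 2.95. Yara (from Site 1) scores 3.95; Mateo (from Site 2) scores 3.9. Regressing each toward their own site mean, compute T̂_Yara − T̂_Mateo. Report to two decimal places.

T̂_Yara = 0.644(3.95) + 0.356(3.21) = 3.6866
T̂_Mateo = 0.644(3.9) + 0.356(2.95) = 3.5618
Difference = 3.6866 − 3.5618 = 0.1248

0.12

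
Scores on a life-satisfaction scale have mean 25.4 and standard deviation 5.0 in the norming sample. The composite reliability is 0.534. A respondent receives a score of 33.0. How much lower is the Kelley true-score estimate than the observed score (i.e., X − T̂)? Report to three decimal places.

3.542

T̂ = ρX + (1 − ρ)μ
  = 0.534 × 33.0 + 0.466 × 25.4
  = 17.6220 + 11.8364
  = 29.45840
  ≈ 29.4584
X − T̂ = 33.0 − 29.4584 = 3.5416 → 3.542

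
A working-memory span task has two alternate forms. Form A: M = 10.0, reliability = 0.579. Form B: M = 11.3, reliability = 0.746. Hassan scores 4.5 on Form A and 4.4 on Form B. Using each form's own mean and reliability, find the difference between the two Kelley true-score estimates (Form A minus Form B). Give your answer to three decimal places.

0.663

T̂_A = 0.579(4.5) + 0.421(10.0) = 6.81550
T̂_B = 0.746(4.4) + 0.254(11.3) = 6.15260
T̂_A − T̂_B = 0.66290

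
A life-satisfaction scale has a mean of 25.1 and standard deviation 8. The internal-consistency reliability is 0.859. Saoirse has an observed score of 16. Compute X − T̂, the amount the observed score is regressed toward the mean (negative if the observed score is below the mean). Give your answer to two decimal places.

-1.28

Regress the observed score toward the mean by the unreliability: T̂ = 0.859·16 + 0.141·25.1 = 13.744 + 3.5391 = 17.2831.
X − T̂ = 16 − 17.283 = -1.283 → -1.28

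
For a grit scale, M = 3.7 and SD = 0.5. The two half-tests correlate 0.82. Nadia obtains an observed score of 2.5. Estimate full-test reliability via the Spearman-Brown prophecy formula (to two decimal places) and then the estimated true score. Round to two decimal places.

Spearman-Brown: ρ = 2r/(1 + r) = 2(0.82)/(1 + 0.82) = 1.640/1.82 = 0.9011 → 0.90
T̂ = ρX + (1 − ρ)μ
  = 0.90 × 2.5 + 0.10 × 3.7
  = 2.250 + 0.370
  = 2.620
  ≈ 2.62

2.62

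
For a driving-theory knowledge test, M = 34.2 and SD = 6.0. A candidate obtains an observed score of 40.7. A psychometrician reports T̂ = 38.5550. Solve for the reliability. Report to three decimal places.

T̂ = ρX + (1 − ρ)μ  ⇒  T̂ − μ = ρ(X − μ)
ρ = (T̂ − μ)/(X − μ) = (38.5550 − 34.2) / (40.7 − 34.2) = 4.3550 / 6.5 = 0.67000

0.670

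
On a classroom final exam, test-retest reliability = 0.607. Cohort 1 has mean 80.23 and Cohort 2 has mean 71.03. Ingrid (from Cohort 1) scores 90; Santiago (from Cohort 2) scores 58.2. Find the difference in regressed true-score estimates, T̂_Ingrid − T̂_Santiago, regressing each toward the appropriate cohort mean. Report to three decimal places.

T̂_Ingrid = 0.607(90) + 0.393(80.23) = 86.16039
T̂_Santiago = 0.607(58.2) + 0.393(71.03) = 63.24219
Difference = 86.16039 − 63.24219 = 22.91820

22.918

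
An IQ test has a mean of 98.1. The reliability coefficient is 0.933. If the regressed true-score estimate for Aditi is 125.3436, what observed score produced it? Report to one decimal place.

T̂ = ρX + (1 − ρ)μ  ⇒  X = (T̂ − (1 − ρ)μ) / ρ
X = (125.3436 − 0.067 × 98.1) / 0.933 = (125.3436 − 6.5727) / 0.933 = 118.7709 / 0.933 = 127.300

127.3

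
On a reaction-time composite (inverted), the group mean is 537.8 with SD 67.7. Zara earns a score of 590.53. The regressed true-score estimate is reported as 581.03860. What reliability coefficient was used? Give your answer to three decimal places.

T̂ = ρX + (1 − ρ)μ  ⇒  T̂ − μ = ρ(X − μ)
ρ = (T̂ − μ)/(X − μ) = (581.03860 − 537.8) / (590.53 − 537.8) = 43.23860 / 52.73 = 0.82000

0.820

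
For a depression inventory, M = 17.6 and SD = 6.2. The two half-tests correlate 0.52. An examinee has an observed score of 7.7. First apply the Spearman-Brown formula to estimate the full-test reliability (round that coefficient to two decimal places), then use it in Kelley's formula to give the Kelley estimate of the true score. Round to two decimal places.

10.87

Spearman-Brown: ρ = 2r/(1 + r) = 2(0.52)/(1 + 0.52) = 1.040/1.52 = 0.6842 → 0.68
T̂ = ρX + (1 − ρ)μ
  = 0.68 × 7.7 + 0.32 × 17.6
  = 5.236 + 5.632
  = 10.868
  ≈ 10.87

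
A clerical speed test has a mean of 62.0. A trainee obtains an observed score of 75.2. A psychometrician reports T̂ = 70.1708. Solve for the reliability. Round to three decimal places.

T̂ = ρX + (1 − ρ)μ  ⇒  T̂ − μ = ρ(X − μ)
ρ = (T̂ − μ)/(X − μ) = (70.1708 − 62.0) / (75.2 − 62.0) = 8.1708 / 13.2 = 0.61900

0.619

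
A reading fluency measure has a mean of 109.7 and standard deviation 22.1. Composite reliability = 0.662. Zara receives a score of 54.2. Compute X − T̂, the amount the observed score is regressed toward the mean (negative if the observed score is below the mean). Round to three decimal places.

T̂ = 0.662(54.2) + 0.338(109.7) = 35.8804 + 37.0786 = 72.95900 → 72.9590
X − T̂ = 54.2 − 72.9590 = -18.7590 → -18.759

-18.759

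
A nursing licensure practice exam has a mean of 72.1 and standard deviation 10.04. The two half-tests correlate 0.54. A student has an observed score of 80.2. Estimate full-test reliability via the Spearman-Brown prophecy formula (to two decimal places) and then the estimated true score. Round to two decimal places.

77.77

Spearman-Brown: ρ = 2r/(1 + r) = 2(0.54)/(1 + 0.54) = 1.080/1.54 = 0.7013 → 0.70
Kelley's formula gives T̂ = 0.70·80.2 + 0.30·72.1 = 56.140 + 21.630 = 77.770.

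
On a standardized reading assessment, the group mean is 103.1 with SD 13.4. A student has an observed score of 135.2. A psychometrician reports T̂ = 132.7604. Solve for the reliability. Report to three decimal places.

0.924

T̂ = ρX + (1 − ρ)μ  ⇒  T̂ − μ = ρ(X − μ)
ρ = (T̂ − μ)/(X − μ) = (132.7604 − 103.1) / (135.2 − 103.1) = 29.6604 / 32.1 = 0.92400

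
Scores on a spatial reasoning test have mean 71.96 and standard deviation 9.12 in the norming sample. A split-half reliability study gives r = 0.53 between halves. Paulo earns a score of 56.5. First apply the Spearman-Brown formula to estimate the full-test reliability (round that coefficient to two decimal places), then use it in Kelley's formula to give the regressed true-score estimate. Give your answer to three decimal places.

Spearman-Brown: ρ = 2r/(1 + r) = 2(0.53)/(1 + 0.53) = 1.060/1.53 = 0.6928 → 0.69
Weight the observed score by reliability and the mean by (1 − reliability): T̂ = 0.69·56.5 + 0.31·71.96 = 38.985 + 22.3076 = 61.2926.

61.293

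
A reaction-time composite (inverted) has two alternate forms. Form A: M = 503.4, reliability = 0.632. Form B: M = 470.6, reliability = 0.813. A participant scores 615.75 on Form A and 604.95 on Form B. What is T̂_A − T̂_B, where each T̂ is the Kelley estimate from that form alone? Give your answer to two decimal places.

T̂_A = 0.632(615.75) + 0.368(503.4) = 574.4052
T̂_B = 0.813(604.95) + 0.187(470.6) = 579.8265
T̂_A − T̂_B = -5.4214

-5.42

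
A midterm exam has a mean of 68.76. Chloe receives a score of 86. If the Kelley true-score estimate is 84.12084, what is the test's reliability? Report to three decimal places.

T̂ = ρX + (1 − ρ)μ  ⇒  T̂ − μ = ρ(X − μ)
ρ = (T̂ − μ)/(X − μ) = (84.12084 − 68.76) / (86 − 68.76) = 15.36084 / 17.24 = 0.89100

0.891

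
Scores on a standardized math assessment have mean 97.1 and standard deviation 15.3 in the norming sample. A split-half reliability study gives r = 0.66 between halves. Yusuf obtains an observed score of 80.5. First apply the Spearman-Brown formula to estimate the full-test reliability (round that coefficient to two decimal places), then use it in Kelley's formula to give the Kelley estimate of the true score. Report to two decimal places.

83.82

Spearman-Brown: ρ = 2r/(1 + r) = 2(0.66)/(1 + 0.66) = 1.320/1.66 = 0.7952 → 0.80
Regress the observed score toward the mean by the unreliability: T̂ = 0.80·80.5 + 0.20·97.1 = 64.400 + 19.420 = 83.820.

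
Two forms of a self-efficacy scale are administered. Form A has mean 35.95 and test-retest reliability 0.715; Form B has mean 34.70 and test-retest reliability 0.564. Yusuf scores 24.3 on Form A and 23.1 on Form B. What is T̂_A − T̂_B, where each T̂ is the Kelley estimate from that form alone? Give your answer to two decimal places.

-0.54

T̂_A = 0.715(24.3) + 0.285(35.95) = 27.6203
T̂_B = 0.564(23.1) + 0.436(34.70) = 28.1576
T̂_A − T̂_B = -0.5373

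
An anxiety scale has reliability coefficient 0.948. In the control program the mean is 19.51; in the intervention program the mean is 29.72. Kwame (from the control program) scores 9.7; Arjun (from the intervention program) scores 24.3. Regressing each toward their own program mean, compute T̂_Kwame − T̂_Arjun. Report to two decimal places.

T̂_Kwame = 0.948(9.7) + 0.052(19.51) = 10.2101
T̂_Arjun = 0.948(24.3) + 0.052(29.72) = 24.5818
Difference = 10.2101 − 24.5818 = -14.3717

-14.37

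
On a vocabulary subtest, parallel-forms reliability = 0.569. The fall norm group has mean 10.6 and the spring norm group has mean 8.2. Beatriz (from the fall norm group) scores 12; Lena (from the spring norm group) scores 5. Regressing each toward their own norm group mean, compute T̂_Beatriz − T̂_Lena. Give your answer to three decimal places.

5.017

T̂_Beatriz = 0.569(12) + 0.431(10.6) = 11.39660
T̂_Lena = 0.569(5) + 0.431(8.2) = 6.37920
Difference = 11.39660 − 6.37920 = 5.01740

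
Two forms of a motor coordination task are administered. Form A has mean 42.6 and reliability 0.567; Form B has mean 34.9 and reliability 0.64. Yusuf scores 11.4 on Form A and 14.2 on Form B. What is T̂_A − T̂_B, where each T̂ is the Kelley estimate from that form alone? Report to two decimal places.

3.26

T̂_A = 0.567(11.4) + 0.433(42.6) = 24.9096
T̂_B = 0.64(14.2) + 0.36(34.9) = 21.6520
T̂_A − T̂_B = 3.2576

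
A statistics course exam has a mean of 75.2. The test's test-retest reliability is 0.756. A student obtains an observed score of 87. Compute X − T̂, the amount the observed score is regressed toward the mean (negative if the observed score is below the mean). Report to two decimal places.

2.88

T̂ = ρX + (1 − ρ)μ
  = 0.756 × 87 + 0.244 × 75.2
  = 65.772 + 18.3488
  = 84.1208
  ≈ 84.121
X − T̂ = 87 − 84.121 = 2.879 → 2.88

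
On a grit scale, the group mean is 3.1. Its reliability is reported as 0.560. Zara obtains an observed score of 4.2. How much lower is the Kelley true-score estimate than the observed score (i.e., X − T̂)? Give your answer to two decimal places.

0.48

T̂ = 0.560(4.2) + 0.440(3.1) = 2.3520 + 1.3640 = 3.7160 → 3.716
X − T̂ = 4.2 − 3.716 = 0.484 → 0.48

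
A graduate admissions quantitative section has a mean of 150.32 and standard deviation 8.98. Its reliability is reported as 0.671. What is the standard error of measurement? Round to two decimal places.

5.15

SEM = SD · √(1 − ρ) = 8.98 × √0.329 = 8.98 × 0.5736 = 5.151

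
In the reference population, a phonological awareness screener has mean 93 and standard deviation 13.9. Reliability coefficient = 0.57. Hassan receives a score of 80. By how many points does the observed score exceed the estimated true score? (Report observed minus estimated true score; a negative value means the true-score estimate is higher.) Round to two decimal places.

Regress the observed score toward the mean by the unreliability: T̂ = 0.57·80 + 0.43·93 = 45.60 + 39.99 = 85.5900.
X − T̂ = 80 − 85.590 = -5.590 → -5.59

-5.59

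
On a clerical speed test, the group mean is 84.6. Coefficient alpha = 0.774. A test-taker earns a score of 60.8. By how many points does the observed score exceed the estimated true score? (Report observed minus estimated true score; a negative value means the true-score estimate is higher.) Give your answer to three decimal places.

-5.379

T̂ = ρX + (1 − ρ)μ
  = 0.774 × 60.8 + 0.226 × 84.6
  = 47.0592 + 19.1196
  = 66.17880
  ≈ 66.1788
X − T̂ = 60.8 − 66.1788 = -5.3788 → -5.379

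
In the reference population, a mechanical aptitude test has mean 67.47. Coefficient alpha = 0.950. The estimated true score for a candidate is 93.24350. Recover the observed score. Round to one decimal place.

94.6

T̂ = ρX + (1 − ρ)μ  ⇒  X = (T̂ − (1 − ρ)μ) / ρ
X = (93.24350 − 0.050 × 67.47) / 0.950 = (93.24350 − 3.37350) / 0.950 = 89.87000 / 0.950 = 94.600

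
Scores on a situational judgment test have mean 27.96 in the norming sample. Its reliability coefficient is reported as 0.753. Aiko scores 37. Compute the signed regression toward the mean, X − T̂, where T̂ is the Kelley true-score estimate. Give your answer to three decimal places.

2.233

Kelley's formula gives T̂ = 0.753·37 + 0.247·27.96 = 27.861 + 6.90612 = 34.76712.
X − T̂ = 37 − 34.7671 = 2.2329 → 2.233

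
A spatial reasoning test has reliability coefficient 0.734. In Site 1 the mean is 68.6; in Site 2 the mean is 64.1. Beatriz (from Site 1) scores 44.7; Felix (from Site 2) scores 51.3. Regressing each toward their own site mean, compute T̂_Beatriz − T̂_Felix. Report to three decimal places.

T̂_Beatriz = 0.734(44.7) + 0.266(68.6) = 51.05740
T̂_Felix = 0.734(51.3) + 0.266(64.1) = 54.70480
Difference = 51.05740 − 54.70480 = -3.64740

-3.647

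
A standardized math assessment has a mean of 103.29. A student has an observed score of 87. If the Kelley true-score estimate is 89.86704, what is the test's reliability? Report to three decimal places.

0.824

T̂ = ρX + (1 − ρ)μ  ⇒  T̂ − μ = ρ(X − μ)
ρ = (T̂ − μ)/(X − μ) = (89.86704 − 103.29) / (87 − 103.29) = -13.42296 / -16.29 = 0.82400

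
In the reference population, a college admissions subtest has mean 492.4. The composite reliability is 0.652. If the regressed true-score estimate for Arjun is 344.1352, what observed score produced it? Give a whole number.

265

T̂ = ρX + (1 − ρ)μ  ⇒  X = (T̂ − (1 − ρ)μ) / ρ
X = (344.1352 − 0.348 × 492.4) / 0.652 = (344.1352 − 171.3552) / 0.652 = 172.7800 / 0.652 = 265.00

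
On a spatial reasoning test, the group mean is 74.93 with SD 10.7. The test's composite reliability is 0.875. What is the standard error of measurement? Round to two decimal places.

3.78

SEM = SD · √(1 − ρ) = 10.7 × √0.125 = 10.7 × 0.3536 = 3.783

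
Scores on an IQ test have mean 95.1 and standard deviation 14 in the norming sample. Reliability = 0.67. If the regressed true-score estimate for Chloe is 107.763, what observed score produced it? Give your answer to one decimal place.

T̂ = ρX + (1 − ρ)μ  ⇒  X = (T̂ − (1 − ρ)μ) / ρ
X = (107.763 − 0.33 × 95.1) / 0.67 = (107.763 − 31.383) / 0.67 = 76.380 / 0.67 = 114.000

114.0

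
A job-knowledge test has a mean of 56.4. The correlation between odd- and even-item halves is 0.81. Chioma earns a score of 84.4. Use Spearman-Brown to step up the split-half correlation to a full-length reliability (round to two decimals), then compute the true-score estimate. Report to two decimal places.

81.60

Spearman-Brown: ρ = 2r/(1 + r) = 2(0.81)/(1 + 0.81) = 1.620/1.81 = 0.8950 → 0.90
T̂ = 0.90(84.4) + 0.10(56.4) = 75.960 + 5.640 = 81.600 → 81.60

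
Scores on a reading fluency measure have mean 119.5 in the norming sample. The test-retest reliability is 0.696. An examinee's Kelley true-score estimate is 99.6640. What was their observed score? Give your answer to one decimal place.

T̂ = ρX + (1 − ρ)μ  ⇒  X = (T̂ − (1 − ρ)μ) / ρ
X = (99.6640 − 0.304 × 119.5) / 0.696 = (99.6640 − 36.3280) / 0.696 = 63.3360 / 0.696 = 91.000

91.0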